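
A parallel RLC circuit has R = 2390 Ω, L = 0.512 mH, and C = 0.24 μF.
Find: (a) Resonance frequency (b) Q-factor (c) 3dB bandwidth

Step 1 — Resonance: ω₀ = 1/√(LC) = 1/√(0.000512·2.4e-07) = 9.021e+04 rad/s.
Step 2 — f₀ = ω₀/(2π) = 1.436e+04 Hz.
Step 3 — Parallel Q: Q = R/(ω₀L) = 2390/(9.021e+04·0.000512) = 51.75.
Step 4 — Bandwidth: Δω = ω₀/Q = 1743 rad/s; BW = Δω/(2π) = 277.5 Hz.

(a) f₀ = 1.436e+04 Hz  (b) Q = 51.75  (c) BW = 277.5 Hz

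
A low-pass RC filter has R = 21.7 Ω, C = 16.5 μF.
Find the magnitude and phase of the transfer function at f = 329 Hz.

Step 1 — Angular frequency: ω = 2π·329 = 2067 rad/s.
Step 2 — Transfer function: H(jω) = 1/(1 + jωRC).
Step 3 — Denominator: 1 + jωRC = 1 + j·2067·21.7·1.65e-05 = 1 + j0.7401.
Step 4 — H = 0.6461 - j0.4782.
Step 5 — Magnitude: |H| = 0.8038 (-1.9 dB); phase: φ = -36.5°.

|H| = 0.8038 (-1.9 dB), φ = -36.5°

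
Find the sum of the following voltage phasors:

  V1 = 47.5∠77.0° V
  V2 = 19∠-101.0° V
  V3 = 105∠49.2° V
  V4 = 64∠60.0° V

Step 1 — Convert each phasor to rectangular form:
  V1 = 47.5·(cos(77.0°) + j·sin(77.0°)) = 10.69 + j46.28 V
  V2 = 19·(cos(-101.0°) + j·sin(-101.0°)) = -3.625 - j18.65 V
  V3 = 105·(cos(49.2°) + j·sin(49.2°)) = 68.61 + j79.48 V
  V4 = 64·(cos(60.0°) + j·sin(60.0°)) = 32 + j55.43 V
Step 2 — Sum components: V_total = 107.7 + j162.5 V.
Step 3 — Convert to polar: |V_total| = 195 V, ∠V_total = 56.5°.

V_total = 195∠56.5° V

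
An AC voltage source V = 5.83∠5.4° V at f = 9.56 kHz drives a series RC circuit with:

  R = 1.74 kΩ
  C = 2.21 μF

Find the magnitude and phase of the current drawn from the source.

Step 1 — Angular frequency: ω = 2π·f = 2π·9560 = 6.007e+04 rad/s.
Step 2 — Component impedances:
  R: Z = R = 1740 Ω
  C: Z = 1/(jωC) = -j/(ω·C) = 0 - j7.533 Ω
Step 3 — Series combination: Z_total = R + C = 1740 - j7.533 Ω = 1740∠-0.2° Ω.
Step 4 — Source phasor: V = 5.83∠5.4° V = 5.804 + j0.5487 V.
Step 5 — Ohm's law: I = V / Z_total = (5.804 + j0.5487) / (1740 - j7.533) = 0.003334 + j0.0003298 A.
Step 6 — Convert to polar: |I| = 0.003351 A, ∠I = 5.6°.

I = 0.003351∠5.6° A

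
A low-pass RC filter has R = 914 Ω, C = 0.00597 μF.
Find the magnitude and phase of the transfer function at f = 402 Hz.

Step 1 — Angular frequency: ω = 2π·402 = 2526 rad/s.
Step 2 — Transfer function: H(jω) = 1/(1 + jωRC).
Step 3 — Denominator: 1 + jωRC = 1 + j·2526·914·5.97e-09 = 1 + j0.01378.
Step 4 — H = 0.9998 - j0.01378.
Step 5 — Magnitude: |H| = 0.9999 (-0.0 dB); phase: φ = -0.8°.

|H| = 0.9999 (-0.0 dB), φ = -0.8°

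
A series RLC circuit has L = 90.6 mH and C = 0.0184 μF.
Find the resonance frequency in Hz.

Step 1 — Resonance condition Im(Z)=0 gives ω₀ = 1/√(LC).
Step 2 — ω₀ = 1/√(0.0906·1.84e-08) = 2.449e+04 rad/s.
Step 3 — f₀ = ω₀/(2π) = 3898 Hz.

f₀ = 3898 Hz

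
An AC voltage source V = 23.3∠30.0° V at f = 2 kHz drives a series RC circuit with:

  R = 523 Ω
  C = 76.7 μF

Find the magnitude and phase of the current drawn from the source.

Step 1 — Angular frequency: ω = 2π·f = 2π·2000 = 1.257e+04 rad/s.
Step 2 — Component impedances:
  R: Z = R = 523 Ω
  C: Z = 1/(jωC) = -j/(ω·C) = 0 - j1.038 Ω
Step 3 — Series combination: Z_total = R + C = 523 - j1.038 Ω = 523∠-0.1° Ω.
Step 4 — Source phasor: V = 23.3∠30.0° V = 20.18 + j11.65 V.
Step 5 — Ohm's law: I = V / Z_total = (20.18 + j11.65) / (523 - j1.038) = 0.03854 + j0.02235 A.
Step 6 — Convert to polar: |I| = 0.04455 A, ∠I = 30.1°.

I = 0.04455∠30.1° A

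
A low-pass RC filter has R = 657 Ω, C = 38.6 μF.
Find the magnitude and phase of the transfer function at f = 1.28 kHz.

Step 1 — Angular frequency: ω = 2π·1280 = 8042 rad/s.
Step 2 — Transfer function: H(jω) = 1/(1 + jωRC).
Step 3 — Denominator: 1 + jωRC = 1 + j·8042·657·3.86e-05 = 1 + j204.
Step 4 — H = 2.404e-05 - j0.004903.
Step 5 — Magnitude: |H| = 0.004903 (-46.2 dB); phase: φ = -89.7°.

|H| = 0.004903 (-46.2 dB), φ = -89.7°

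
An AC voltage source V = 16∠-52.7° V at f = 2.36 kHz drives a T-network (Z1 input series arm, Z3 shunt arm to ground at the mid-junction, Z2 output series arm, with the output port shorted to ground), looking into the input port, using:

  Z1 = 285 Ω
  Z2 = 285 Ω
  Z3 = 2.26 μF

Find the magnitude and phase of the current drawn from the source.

Step 1 — Angular frequency: ω = 2π·f = 2π·2360 = 1.483e+04 rad/s.
Step 2 — Component impedances:
  Z1: Z = R = 285 Ω
  Z2: Z = R = 285 Ω
  Z3: Z = 1/(jωC) = -j/(ω·C) = 0 - j29.84 Ω
Step 3 — With the output port shorted to ground, the output series arm Z2 runs from the junction to ground; the shunt arm Z3 also runs from the junction to ground. They appear in parallel: Z3 || Z2 = 3.09 - j29.52 Ω.
Step 4 — Series with input arm Z1: Z_in = Z1 + (Z3 || Z2) = 288.1 - j29.52 Ω = 289.6∠-5.8° Ω.
Step 5 — Source phasor: V = 16∠-52.7° V = 9.696 - j12.73 V.
Step 6 — Ohm's law: I = V / Z_total = (9.696 - j12.73) / (288.1 - j29.52) = 0.03779 - j0.04031 A.
Step 7 — Convert to polar: |I| = 0.05525 A, ∠I = -46.9°.

I = 0.05525∠-46.9° A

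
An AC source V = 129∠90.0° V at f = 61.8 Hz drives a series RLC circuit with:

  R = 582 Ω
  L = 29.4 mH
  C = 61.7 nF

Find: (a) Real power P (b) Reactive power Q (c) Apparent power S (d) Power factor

Step 1 — Angular frequency: ω = 2π·f = 2π·61.8 = 388.3 rad/s.
Step 2 — Component impedances:
  R: Z = R = 582 Ω
  L: Z = jωL = j·388.3·0.0294 = 0 + j11.42 Ω
  C: Z = 1/(jωC) = -j/(ω·C) = 0 - j4.174e+04 Ω
Step 3 — Series combination: Z_total = R + L + C = 582 - j4.173e+04 Ω = 4.173e+04∠-89.2° Ω.
Step 4 — Source phasor: V = 129∠90.0° V = 0 + j129 V.
Step 5 — Current: I = V / Z = -0.003091 + j4.311e-05 A = 0.003091∠179.2° A.
Step 6 — Complex power: S = V·I* = 0.005561 - j0.3987 VA.
Step 7 — Real power: P = Re(S) = 0.005561 W.
Step 8 — Reactive power: Q = Im(S) = -0.3987 VAR.
Step 9 — Apparent power: |S| = 0.3988 VA.
Step 10 — Power factor: PF = P/|S| = 0.01395 (leading).

(a) P = 0.005561 W  (b) Q = -0.3987 VAR  (c) S = 0.3988 VA  (d) PF = 0.01395 (leading)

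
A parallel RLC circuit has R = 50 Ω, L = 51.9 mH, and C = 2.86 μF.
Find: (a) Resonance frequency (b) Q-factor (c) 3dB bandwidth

Step 1 — Resonance: ω₀ = 1/√(LC) = 1/√(0.0519·2.86e-06) = 2596 rad/s.
Step 2 — f₀ = ω₀/(2π) = 413.1 Hz.
Step 3 — Parallel Q: Q = R/(ω₀L) = 50/(2596·0.0519) = 0.3712.
Step 4 — Bandwidth: Δω = ω₀/Q = 6993 rad/s; BW = Δω/(2π) = 1113 Hz.

(a) f₀ = 413.1 Hz  (b) Q = 0.3712  (c) BW = 1113 Hz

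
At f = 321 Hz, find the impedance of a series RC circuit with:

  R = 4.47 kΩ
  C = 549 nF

Step 1 — Angular frequency: ω = 2π·f = 2π·321 = 2017 rad/s.
Step 2 — Component impedances:
  R: Z = R = 4470 Ω
  C: Z = 1/(jωC) = -j/(ω·C) = 0 - j903.1 Ω
Step 3 — Series combination: Z_total = R + C = 4470 - j903.1 Ω = 4560∠-11.4° Ω.

Z = 4470 - j903.1 Ω = 4560∠-11.4° Ω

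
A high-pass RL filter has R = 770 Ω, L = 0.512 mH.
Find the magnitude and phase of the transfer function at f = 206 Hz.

Step 1 — Angular frequency: ω = 2π·206 = 1294 rad/s.
Step 2 — Transfer function: H(jω) = jωL/(R + jωL).
Step 3 — Numerator jωL = j·0.6627; denominator R + jωL = 770 + j0.6627.
Step 4 — H = 7.407e-07 + j0.0008606.
Step 5 — Magnitude: |H| = 0.0008606 (-61.3 dB); phase: φ = 90.0°.

|H| = 0.0008606 (-61.3 dB), φ = 90.0°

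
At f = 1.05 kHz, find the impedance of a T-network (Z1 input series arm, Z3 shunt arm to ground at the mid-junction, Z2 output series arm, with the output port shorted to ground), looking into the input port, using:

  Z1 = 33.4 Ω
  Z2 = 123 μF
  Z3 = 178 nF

Step 1 — Angular frequency: ω = 2π·f = 2π·1050 = 6597 rad/s.
Step 2 — Component impedances:
  Z1: Z = R = 33.4 Ω
  Z2: Z = 1/(jωC) = -j/(ω·C) = 0 - j1.232 Ω
  Z3: Z = 1/(jωC) = -j/(ω·C) = 0 - j851.6 Ω
Step 3 — With the output port shorted to ground, the output series arm Z2 runs from the junction to ground; the shunt arm Z3 also runs from the junction to ground. They appear in parallel: Z3 || Z2 = 0 - j1.231 Ω.
Step 4 — Series with input arm Z1: Z_in = Z1 + (Z3 || Z2) = 33.4 - j1.231 Ω = 33.42∠-2.1° Ω.

Z = 33.4 - j1.231 Ω = 33.42∠-2.1° Ω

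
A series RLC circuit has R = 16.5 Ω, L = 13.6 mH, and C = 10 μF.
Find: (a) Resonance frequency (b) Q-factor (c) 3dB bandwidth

Step 1 — Resonance condition Im(Z)=0 gives ω₀ = 1/√(LC).
Step 2 — ω₀ = 1/√(0.0136·1e-05) = 2712 rad/s.
Step 3 — f₀ = ω₀/(2π) = 431.6 Hz.
Step 4 — Series Q: Q = ω₀L/R = 2712·0.0136/16.5 = 2.235.
Step 5 — 3dB bandwidth: Δω = ω₀/Q = 1213 rad/s; BW = Δω/(2π) = 193.1 Hz.

(a) f₀ = 431.6 Hz  (b) Q = 2.235  (c) BW = 193.1 Hz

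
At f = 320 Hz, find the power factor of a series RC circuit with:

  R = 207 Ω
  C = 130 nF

Step 1 — Angular frequency: ω = 2π·f = 2π·320 = 2011 rad/s.
Step 2 — Component impedances:
  R: Z = R = 207 Ω
  C: Z = 1/(jωC) = -j/(ω·C) = 0 - j3826 Ω
Step 3 — Series combination: Z_total = R + C = 207 - j3826 Ω = 3831∠-86.9° Ω.
Step 4 — Power factor: PF = cos(φ) = Re(Z)/|Z| = 207/3831 = 0.05403.
Step 5 — Type: Im(Z) = -3826 ⇒ leading (phase φ = -86.9°).

PF = 0.05403 (leading, φ = -86.9°)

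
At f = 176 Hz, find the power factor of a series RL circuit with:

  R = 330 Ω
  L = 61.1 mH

Step 1 — Angular frequency: ω = 2π·f = 2π·176 = 1106 rad/s.
Step 2 — Component impedances:
  R: Z = R = 330 Ω
  L: Z = jωL = j·1106·0.0611 = 0 + j67.57 Ω
Step 3 — Series combination: Z_total = R + L = 330 + j67.57 Ω = 336.8∠11.6° Ω.
Step 4 — Power factor: PF = cos(φ) = Re(Z)/|Z| = 330/336.85 = 0.9797.
Step 5 — Type: Im(Z) = 67.57 ⇒ lagging (phase φ = 11.6°).

PF = 0.9797 (lagging, φ = 11.6°)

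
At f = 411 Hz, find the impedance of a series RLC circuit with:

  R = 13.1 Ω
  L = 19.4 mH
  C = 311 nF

Step 1 — Angular frequency: ω = 2π·f = 2π·411 = 2582 rad/s.
Step 2 — Component impedances:
  R: Z = R = 13.1 Ω
  L: Z = jωL = j·2582·0.0194 = 0 + j50.1 Ω
  C: Z = 1/(jωC) = -j/(ω·C) = 0 - j1245 Ω
Step 3 — Series combination: Z_total = R + L + C = 13.1 - j1195 Ω = 1195∠-89.4° Ω.

Z = 13.1 - j1195 Ω = 1195∠-89.4° Ω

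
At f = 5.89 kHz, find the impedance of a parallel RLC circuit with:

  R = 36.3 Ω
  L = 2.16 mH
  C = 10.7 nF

Step 1 — Angular frequency: ω = 2π·f = 2π·5890 = 3.701e+04 rad/s.
Step 2 — Component impedances:
  R: Z = R = 36.3 Ω
  L: Z = jωL = j·3.701e+04·0.00216 = 0 + j79.94 Ω
  C: Z = 1/(jωC) = -j/(ω·C) = 0 - j2525 Ω
Step 3 — Parallel combination: 1/Z_total = 1/R + 1/L + 1/C; Z_total = 30.42 + j13.38 Ω = 33.23∠23.7° Ω.

Z = 30.42 + j13.38 Ω = 33.23∠23.7° Ω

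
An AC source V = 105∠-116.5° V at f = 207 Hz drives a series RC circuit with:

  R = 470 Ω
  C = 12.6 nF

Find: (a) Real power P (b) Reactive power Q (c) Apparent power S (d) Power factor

Step 1 — Angular frequency: ω = 2π·f = 2π·207 = 1301 rad/s.
Step 2 — Component impedances:
  R: Z = R = 470 Ω
  C: Z = 1/(jωC) = -j/(ω·C) = 0 - j6.102e+04 Ω
Step 3 — Series combination: Z_total = R + C = 470 - j6.102e+04 Ω = 6.102e+04∠-89.6° Ω.
Step 4 — Source phasor: V = 105∠-116.5° V = -46.85 - j93.97 V.
Step 5 — Current: I = V / Z = 0.001534 - j0.0007796 A = 0.001721∠-26.9° A.
Step 6 — Complex power: S = V·I* = 0.001392 - j0.1807 VA.
Step 7 — Real power: P = Re(S) = 0.001392 W.
Step 8 — Reactive power: Q = Im(S) = -0.1807 VAR.
Step 9 — Apparent power: |S| = 0.1807 VA.
Step 10 — Power factor: PF = P/|S| = 0.007702 (leading).

(a) P = 0.001392 W  (b) Q = -0.1807 VAR  (c) S = 0.1807 VA  (d) PF = 0.007702 (leading)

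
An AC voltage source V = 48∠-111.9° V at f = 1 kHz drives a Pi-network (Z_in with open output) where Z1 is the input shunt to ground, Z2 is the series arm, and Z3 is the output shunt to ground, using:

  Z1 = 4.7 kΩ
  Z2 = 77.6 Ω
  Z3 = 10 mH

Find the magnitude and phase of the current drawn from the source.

Step 1 — Angular frequency: ω = 2π·f = 2π·1000 = 6283 rad/s.
Step 2 — Component impedances:
  Z1: Z = R = 4700 Ω
  Z2: Z = R = 77.6 Ω
  Z3: Z = jωL = j·6283·0.01 = 0 + j62.83 Ω
Step 3 — With open output, the series arm Z2 and the output shunt Z3 appear in series to ground: Z2 + Z3 = 77.6 + j62.83 Ω.
Step 4 — Parallel with input shunt Z1: Z_in = Z1 || (Z2 + Z3) = 77.14 + j60.8 Ω = 98.22∠38.2° Ω.
Step 5 — Source phasor: V = 48∠-111.9° V = -17.9 - j44.54 V.
Step 6 — Ohm's law: I = V / Z_total = (-17.9 - j44.54) / (77.14 + j60.8) = -0.4238 - j0.2433 A.
Step 7 — Convert to polar: |I| = 0.4887 A, ∠I = -150.1°.

I = 0.4887∠-150.1° A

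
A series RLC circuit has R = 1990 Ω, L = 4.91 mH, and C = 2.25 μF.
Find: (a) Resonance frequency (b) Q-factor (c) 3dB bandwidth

Step 1 — Resonance: ω₀ = 1/√(LC) = 1/√(0.00491·2.25e-06) = 9514 rad/s.
Step 2 — f₀ = ω₀/(2π) = 1514 Hz.
Step 3 — Series Q: Q = ω₀L/R = 9514·0.00491/1990 = 0.02347.
Step 4 — Bandwidth: Δω = ω₀/Q = 4.053e+05 rad/s; BW = Δω/(2π) = 6.45e+04 Hz.

(a) f₀ = 1514 Hz  (b) Q = 0.02347  (c) BW = 6.45e+04 Hz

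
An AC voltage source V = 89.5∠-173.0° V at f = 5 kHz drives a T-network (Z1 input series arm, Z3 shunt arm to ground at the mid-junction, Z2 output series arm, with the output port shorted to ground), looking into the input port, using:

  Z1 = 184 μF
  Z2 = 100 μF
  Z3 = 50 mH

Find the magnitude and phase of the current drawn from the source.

Step 1 — Angular frequency: ω = 2π·f = 2π·5000 = 3.142e+04 rad/s.
Step 2 — Component impedances:
  Z1: Z = 1/(jωC) = -j/(ω·C) = 0 - j0.173 Ω
  Z2: Z = 1/(jωC) = -j/(ω·C) = 0 - j0.3183 Ω
  Z3: Z = jωL = j·3.142e+04·0.05 = 0 + j1571 Ω
Step 3 — With the output port shorted to ground, the output series arm Z2 runs from the junction to ground; the shunt arm Z3 also runs from the junction to ground. They appear in parallel: Z3 || Z2 = 0 - j0.3184 Ω.
Step 4 — Series with input arm Z1: Z_in = Z1 + (Z3 || Z2) = 0 - j0.4914 Ω = 0.4914∠-90.0° Ω.
Step 5 — Source phasor: V = 89.5∠-173.0° V = -88.83 - j10.91 V.
Step 6 — Ohm's law: I = V / Z_total = (-88.83 - j10.91) / (0 - j0.4914) = 22.2 - j180.8 A.
Step 7 — Convert to polar: |I| = 182.1 A, ∠I = -83.0°.

I = 182.1∠-83.0° A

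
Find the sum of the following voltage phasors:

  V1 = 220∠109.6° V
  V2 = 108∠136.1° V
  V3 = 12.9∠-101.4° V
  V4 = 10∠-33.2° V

Step 1 — Convert each phasor to rectangular form:
  V1 = 220·(cos(109.6°) + j·sin(109.6°)) = -73.8 + j207.3 V
  V2 = 108·(cos(136.1°) + j·sin(136.1°)) = -77.82 + j74.89 V
  V3 = 12.9·(cos(-101.4°) + j·sin(-101.4°)) = -2.55 - j12.65 V
  V4 = 10·(cos(-33.2°) + j·sin(-33.2°)) = 8.368 - j5.476 V
Step 2 — Sum components: V_total = -145.8 + j264 V.
Step 3 — Convert to polar: |V_total| = 301.6 V, ∠V_total = 118.9°.

V_total = 301.6∠118.9° V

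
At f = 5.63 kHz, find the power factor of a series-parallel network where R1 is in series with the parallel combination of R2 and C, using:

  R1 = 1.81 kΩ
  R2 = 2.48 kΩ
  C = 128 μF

Step 1 — Angular frequency: ω = 2π·f = 2π·5630 = 3.537e+04 rad/s.
Step 2 — Component impedances:
  R1: Z = R = 1810 Ω
  R2: Z = R = 2480 Ω
  C: Z = 1/(jωC) = -j/(ω·C) = 0 - j0.2209 Ω
Step 3 — Parallel branch: R2 || C = 1/(1/R2 + 1/C) = 1.967e-05 - j0.2209 Ω.
Step 4 — Series with R1: Z_total = R1 + (R2 || C) = 1810 - j0.2209 Ω = 1810∠-0.0° Ω.
Step 5 — Power factor: PF = cos(φ) = Re(Z)/|Z| = 1810/1810 = 1.
Step 6 — Type: Im(Z) = -0.2209 ⇒ leading (phase φ = -0.0°).

PF = 1 (leading, φ = -0.0°)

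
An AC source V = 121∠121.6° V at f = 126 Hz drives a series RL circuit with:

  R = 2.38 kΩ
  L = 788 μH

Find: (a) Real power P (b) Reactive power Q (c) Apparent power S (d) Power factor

Step 1 — Angular frequency: ω = 2π·f = 2π·126 = 791.7 rad/s.
Step 2 — Component impedances:
  R: Z = R = 2380 Ω
  L: Z = jωL = j·791.7·0.000788 = 0 + j0.6238 Ω
Step 3 — Series combination: Z_total = R + L = 2380 + j0.6238 Ω = 2380∠0.0° Ω.
Step 4 — Source phasor: V = 121∠121.6° V = -63.4 + j103.1 V.
Step 5 — Current: I = V / Z = -0.02663 + j0.04331 A = 0.05084∠121.6° A.
Step 6 — Complex power: S = V·I* = 6.152 + j0.001612 VA.
Step 7 — Real power: P = Re(S) = 6.152 W.
Step 8 — Reactive power: Q = Im(S) = 0.001612 VAR.
Step 9 — Apparent power: |S| = 6.152 VA.
Step 10 — Power factor: PF = P/|S| = 1 (lagging).

(a) P = 6.152 W  (b) Q = 0.001612 VAR  (c) S = 6.152 VA  (d) PF = 1 (lagging)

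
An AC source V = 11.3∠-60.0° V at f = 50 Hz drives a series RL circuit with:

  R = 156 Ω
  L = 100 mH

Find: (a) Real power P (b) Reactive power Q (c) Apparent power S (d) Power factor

Step 1 — Angular frequency: ω = 2π·f = 2π·50 = 314.2 rad/s.
Step 2 — Component impedances:
  R: Z = R = 156 Ω
  L: Z = jωL = j·314.2·0.1 = 0 + j31.42 Ω
Step 3 — Series combination: Z_total = R + L = 156 + j31.42 Ω = 159.1∠11.4° Ω.
Step 4 — Source phasor: V = 11.3∠-60.0° V = 5.65 - j9.786 V.
Step 5 — Current: I = V / Z = 0.02267 - j0.0673 A = 0.07101∠-71.4° A.
Step 6 — Complex power: S = V·I* = 0.7866 + j0.1584 VA.
Step 7 — Real power: P = Re(S) = 0.7866 W.
Step 8 — Reactive power: Q = Im(S) = 0.1584 VAR.
Step 9 — Apparent power: |S| = 0.8024 VA.
Step 10 — Power factor: PF = P/|S| = 0.9803 (lagging).

(a) P = 0.7866 W  (b) Q = 0.1584 VAR  (c) S = 0.8024 VA  (d) PF = 0.9803 (lagging)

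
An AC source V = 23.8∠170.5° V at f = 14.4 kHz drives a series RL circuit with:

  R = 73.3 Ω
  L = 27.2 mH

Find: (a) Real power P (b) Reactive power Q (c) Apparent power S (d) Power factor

Step 1 — Angular frequency: ω = 2π·f = 2π·1.44e+04 = 9.048e+04 rad/s.
Step 2 — Component impedances:
  R: Z = R = 73.3 Ω
  L: Z = jωL = j·9.048e+04·0.0272 = 0 + j2461 Ω
Step 3 — Series combination: Z_total = R + L = 73.3 + j2461 Ω = 2462∠88.3° Ω.
Step 4 — Source phasor: V = 23.8∠170.5° V = -23.47 + j3.928 V.
Step 5 — Current: I = V / Z = 0.001311 + j0.009577 A = 0.009667∠82.2° A.
Step 6 — Complex power: S = V·I* = 0.006849 + j0.23 VA.
Step 7 — Real power: P = Re(S) = 0.006849 W.
Step 8 — Reactive power: Q = Im(S) = 0.23 VAR.
Step 9 — Apparent power: |S| = 0.2301 VA.
Step 10 — Power factor: PF = P/|S| = 0.02977 (lagging).

(a) P = 0.006849 W  (b) Q = 0.23 VAR  (c) S = 0.2301 VA  (d) PF = 0.02977 (lagging)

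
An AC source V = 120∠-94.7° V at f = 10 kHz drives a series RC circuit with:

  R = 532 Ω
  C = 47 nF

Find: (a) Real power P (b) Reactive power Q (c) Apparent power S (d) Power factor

Step 1 — Angular frequency: ω = 2π·f = 2π·1e+04 = 6.283e+04 rad/s.
Step 2 — Component impedances:
  R: Z = R = 532 Ω
  C: Z = 1/(jωC) = -j/(ω·C) = 0 - j338.6 Ω
Step 3 — Series combination: Z_total = R + C = 532 - j338.6 Ω = 630.6∠-32.5° Ω.
Step 4 — Source phasor: V = 120∠-94.7° V = -9.833 - j119.6 V.
Step 5 — Current: I = V / Z = 0.08868 - j0.1684 A = 0.1903∠-62.2° A.
Step 6 — Complex power: S = V·I* = 19.26 - j12.26 VA.
Step 7 — Real power: P = Re(S) = 19.26 W.
Step 8 — Reactive power: Q = Im(S) = -12.26 VAR.
Step 9 — Apparent power: |S| = 22.83 VA.
Step 10 — Power factor: PF = P/|S| = 0.8436 (leading).

(a) P = 19.26 W  (b) Q = -12.26 VAR  (c) S = 22.83 VA  (d) PF = 0.8436 (leading)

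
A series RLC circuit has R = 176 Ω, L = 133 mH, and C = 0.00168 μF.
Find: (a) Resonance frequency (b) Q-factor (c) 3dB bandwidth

Step 1 — Resonance: ω₀ = 1/√(LC) = 1/√(0.133·1.68e-09) = 6.69e+04 rad/s.
Step 2 — f₀ = ω₀/(2π) = 1.065e+04 Hz.
Step 3 — Series Q: Q = ω₀L/R = 6.69e+04·0.133/176 = 50.55.
Step 4 — Bandwidth: Δω = ω₀/Q = 1323 rad/s; BW = Δω/(2π) = 210.6 Hz.

(a) f₀ = 1.065e+04 Hz  (b) Q = 50.55  (c) BW = 210.6 Hz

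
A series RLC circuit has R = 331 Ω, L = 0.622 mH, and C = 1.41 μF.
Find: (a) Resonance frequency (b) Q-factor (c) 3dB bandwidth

Step 1 — Resonance: ω₀ = 1/√(LC) = 1/√(0.000622·1.41e-06) = 3.377e+04 rad/s.
Step 2 — f₀ = ω₀/(2π) = 5374 Hz.
Step 3 — Series Q: Q = ω₀L/R = 3.377e+04·0.000622/331 = 0.06345.
Step 4 — Bandwidth: Δω = ω₀/Q = 5.322e+05 rad/s; BW = Δω/(2π) = 8.469e+04 Hz.

(a) f₀ = 5374 Hz  (b) Q = 0.06345  (c) BW = 8.469e+04 Hz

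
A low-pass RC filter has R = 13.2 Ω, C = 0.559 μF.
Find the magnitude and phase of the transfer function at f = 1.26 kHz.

Step 1 — Angular frequency: ω = 2π·1260 = 7917 rad/s.
Step 2 — Transfer function: H(jω) = 1/(1 + jωRC).
Step 3 — Denominator: 1 + jωRC = 1 + j·7917·13.2·5.59e-07 = 1 + j0.05842.
Step 4 — H = 0.9966 - j0.05822.
Step 5 — Magnitude: |H| = 0.9983 (-0.0 dB); phase: φ = -3.3°.

|H| = 0.9983 (-0.0 dB), φ = -3.3°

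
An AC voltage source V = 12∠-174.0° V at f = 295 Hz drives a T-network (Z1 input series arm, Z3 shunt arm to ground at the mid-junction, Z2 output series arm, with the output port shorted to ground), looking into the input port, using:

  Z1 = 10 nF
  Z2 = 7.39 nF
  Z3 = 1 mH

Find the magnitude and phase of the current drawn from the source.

Step 1 — Angular frequency: ω = 2π·f = 2π·295 = 1854 rad/s.
Step 2 — Component impedances:
  Z1: Z = 1/(jωC) = -j/(ω·C) = 0 - j5.395e+04 Ω
  Z2: Z = 1/(jωC) = -j/(ω·C) = 0 - j7.301e+04 Ω
  Z3: Z = jωL = j·1854·0.001 = 0 + j1.854 Ω
Step 3 — With the output port shorted to ground, the output series arm Z2 runs from the junction to ground; the shunt arm Z3 also runs from the junction to ground. They appear in parallel: Z3 || Z2 = 0 + j1.854 Ω.
Step 4 — Series with input arm Z1: Z_in = Z1 + (Z3 || Z2) = 0 - j5.395e+04 Ω = 5.395e+04∠-90.0° Ω.
Step 5 — Source phasor: V = 12∠-174.0° V = -11.93 - j1.254 V.
Step 6 — Ohm's law: I = V / Z_total = (-11.93 - j1.254) / (0 - j5.395e+04) = 2.325e-05 - j0.0002212 A.
Step 7 — Convert to polar: |I| = 0.0002224 A, ∠I = -84.0°.

I = 0.0002224∠-84.0° A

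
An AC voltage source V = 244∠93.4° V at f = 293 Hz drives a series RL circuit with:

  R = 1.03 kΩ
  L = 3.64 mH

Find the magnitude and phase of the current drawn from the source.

Step 1 — Angular frequency: ω = 2π·f = 2π·293 = 1841 rad/s.
Step 2 — Component impedances:
  R: Z = R = 1030 Ω
  L: Z = jωL = j·1841·0.00364 = 0 + j6.701 Ω
Step 3 — Series combination: Z_total = R + L = 1030 + j6.701 Ω = 1030∠0.4° Ω.
Step 4 — Source phasor: V = 244∠93.4° V = -14.47 + j243.6 V.
Step 5 — Ohm's law: I = V / Z_total = (-14.47 + j243.6) / (1030 + j6.701) = -0.01251 + j0.2366 A.
Step 6 — Convert to polar: |I| = 0.2369 A, ∠I = 93.0°.

I = 0.2369∠93.0° A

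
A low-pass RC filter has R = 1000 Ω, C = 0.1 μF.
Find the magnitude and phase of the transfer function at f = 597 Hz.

Step 1 — Angular frequency: ω = 2π·597 = 3751 rad/s.
Step 2 — Transfer function: H(jω) = 1/(1 + jωRC).
Step 3 — Denominator: 1 + jωRC = 1 + j·3751·1000·1e-07 = 1 + j0.3751.
Step 4 — H = 0.8767 - j0.3288.
Step 5 — Magnitude: |H| = 0.9363 (-0.6 dB); phase: φ = -20.6°.

|H| = 0.9363 (-0.6 dB), φ = -20.6°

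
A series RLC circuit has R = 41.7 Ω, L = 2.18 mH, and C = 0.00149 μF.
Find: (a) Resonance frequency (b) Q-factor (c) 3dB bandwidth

Step 1 — Resonance: ω₀ = 1/√(LC) = 1/√(0.00218·1.49e-09) = 5.549e+05 rad/s.
Step 2 — f₀ = ω₀/(2π) = 8.831e+04 Hz.
Step 3 — Series Q: Q = ω₀L/R = 5.549e+05·0.00218/41.7 = 29.01.
Step 4 — Bandwidth: Δω = ω₀/Q = 1.913e+04 rad/s; BW = Δω/(2π) = 3044 Hz.

(a) f₀ = 8.831e+04 Hz  (b) Q = 29.01  (c) BW = 3044 Hz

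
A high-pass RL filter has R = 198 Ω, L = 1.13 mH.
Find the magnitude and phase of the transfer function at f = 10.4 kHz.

Step 1 — Angular frequency: ω = 2π·1.04e+04 = 6.535e+04 rad/s.
Step 2 — Transfer function: H(jω) = jωL/(R + jωL).
Step 3 — Numerator jωL = j·73.84; denominator R + jωL = 198 + j73.84.
Step 4 — H = 0.1221 + j0.3274.
Step 5 — Magnitude: |H| = 0.3494 (-9.1 dB); phase: φ = 69.5°.

|H| = 0.3494 (-9.1 dB), φ = 69.5°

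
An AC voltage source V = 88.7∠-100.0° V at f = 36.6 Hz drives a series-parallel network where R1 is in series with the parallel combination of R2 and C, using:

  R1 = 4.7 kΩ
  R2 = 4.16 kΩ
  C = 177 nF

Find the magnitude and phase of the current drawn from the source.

Step 1 — Angular frequency: ω = 2π·f = 2π·36.6 = 230 rad/s.
Step 2 — Component impedances:
  R1: Z = R = 4700 Ω
  R2: Z = R = 4160 Ω
  C: Z = 1/(jωC) = -j/(ω·C) = 0 - j2.457e+04 Ω
Step 3 — Parallel branch: R2 || C = 1/(1/R2 + 1/C) = 4044 - j684.8 Ω.
Step 4 — Series with R1: Z_total = R1 + (R2 || C) = 8744 - j684.8 Ω = 8771∠-4.5° Ω.
Step 5 — Source phasor: V = 88.7∠-100.0° V = -15.4 - j87.35 V.
Step 6 — Ohm's law: I = V / Z_total = (-15.4 - j87.35) / (8744 - j684.8) = -0.0009732 - j0.01007 A.
Step 7 — Convert to polar: |I| = 0.01011 A, ∠I = -95.5°.

I = 0.01011∠-95.5° A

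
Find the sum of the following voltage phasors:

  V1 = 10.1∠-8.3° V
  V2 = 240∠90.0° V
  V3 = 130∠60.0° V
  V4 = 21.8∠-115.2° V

Step 1 — Convert each phasor to rectangular form:
  V1 = 10.1·(cos(-8.3°) + j·sin(-8.3°)) = 9.994 - j1.458 V
  V2 = 240·(cos(90.0°) + j·sin(90.0°)) = 0 + j240 V
  V3 = 130·(cos(60.0°) + j·sin(60.0°)) = 65 + j112.6 V
  V4 = 21.8·(cos(-115.2°) + j·sin(-115.2°)) = -9.282 - j19.73 V
Step 2 — Sum components: V_total = 65.71 + j331.4 V.
Step 3 — Convert to polar: |V_total| = 337.9 V, ∠V_total = 78.8°.

V_total = 337.9∠78.8° V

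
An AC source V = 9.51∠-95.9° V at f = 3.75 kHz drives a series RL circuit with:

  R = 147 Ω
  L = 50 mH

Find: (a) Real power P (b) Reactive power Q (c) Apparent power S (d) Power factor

Step 1 — Angular frequency: ω = 2π·f = 2π·3750 = 2.356e+04 rad/s.
Step 2 — Component impedances:
  R: Z = R = 147 Ω
  L: Z = jωL = j·2.356e+04·0.05 = 0 + j1178 Ω
Step 3 — Series combination: Z_total = R + L = 147 + j1178 Ω = 1187∠82.9° Ω.
Step 4 — Source phasor: V = 9.51∠-95.9° V = -0.9776 - j9.46 V.
Step 5 — Current: I = V / Z = -0.008008 - j0.0001695 A = 0.00801∠-178.8° A.
Step 6 — Complex power: S = V·I* = 0.009432 + j0.07559 VA.
Step 7 — Real power: P = Re(S) = 0.009432 W.
Step 8 — Reactive power: Q = Im(S) = 0.07559 VAR.
Step 9 — Apparent power: |S| = 0.07618 VA.
Step 10 — Power factor: PF = P/|S| = 0.1238 (lagging).

(a) P = 0.009432 W  (b) Q = 0.07559 VAR  (c) S = 0.07618 VA  (d) PF = 0.1238 (lagging)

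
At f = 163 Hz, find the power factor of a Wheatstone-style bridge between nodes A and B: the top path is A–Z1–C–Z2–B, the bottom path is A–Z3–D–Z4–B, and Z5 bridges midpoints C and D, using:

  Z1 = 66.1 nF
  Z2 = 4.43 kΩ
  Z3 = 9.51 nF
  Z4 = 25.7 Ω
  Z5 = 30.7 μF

Step 1 — Angular frequency: ω = 2π·f = 2π·163 = 1024 rad/s.
Step 2 — Component impedances:
  Z1: Z = 1/(jωC) = -j/(ω·C) = 0 - j1.477e+04 Ω
  Z2: Z = R = 4430 Ω
  Z3: Z = 1/(jωC) = -j/(ω·C) = 0 - j1.027e+05 Ω
  Z4: Z = R = 25.7 Ω
  Z5: Z = 1/(jωC) = -j/(ω·C) = 0 - j31.8 Ω
Step 3 — Bridge requires nodal analysis (the Z5 bridge couples midpoints C and D, so the two paths cannot be reduced to a simple series/parallel combination). Setting node B to ground and injecting 1 A at node A, the 3-node admittance system at A, C, D solves to V_A = Z_AB = 25.72 - j1.294e+04 Ω = 1.294e+04∠-89.9° Ω.
Step 4 — Power factor: PF = cos(φ) = Re(Z)/|Z| = 25.72/1.294e+04 = 0.001988.
Step 5 — Type: Im(Z) = -1.294e+04 ⇒ leading (phase φ = -89.9°).

PF = 0.001988 (leading, φ = -89.9°)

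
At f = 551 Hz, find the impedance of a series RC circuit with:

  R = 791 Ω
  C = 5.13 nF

Step 1 — Angular frequency: ω = 2π·f = 2π·551 = 3462 rad/s.
Step 2 — Component impedances:
  R: Z = R = 791 Ω
  C: Z = 1/(jωC) = -j/(ω·C) = 0 - j5.631e+04 Ω
Step 3 — Series combination: Z_total = R + C = 791 - j5.631e+04 Ω = 5.631e+04∠-89.2° Ω.

Z = 791 - j5.631e+04 Ω = 5.631e+04∠-89.2° Ω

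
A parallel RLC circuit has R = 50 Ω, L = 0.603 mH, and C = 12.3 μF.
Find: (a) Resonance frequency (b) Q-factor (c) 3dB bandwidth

Step 1 — Resonance: ω₀ = 1/√(LC) = 1/√(0.000603·1.23e-05) = 1.161e+04 rad/s.
Step 2 — f₀ = ω₀/(2π) = 1848 Hz.
Step 3 — Parallel Q: Q = R/(ω₀L) = 50/(1.161e+04·0.000603) = 7.141.
Step 4 — Bandwidth: Δω = ω₀/Q = 1626 rad/s; BW = Δω/(2π) = 258.8 Hz.

(a) f₀ = 1848 Hz  (b) Q = 7.141  (c) BW = 258.8 Hz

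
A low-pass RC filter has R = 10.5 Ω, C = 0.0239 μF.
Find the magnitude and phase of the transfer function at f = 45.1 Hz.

Step 1 — Angular frequency: ω = 2π·45.1 = 283.4 rad/s.
Step 2 — Transfer function: H(jω) = 1/(1 + jωRC).
Step 3 — Denominator: 1 + jωRC = 1 + j·283.4·10.5·2.39e-08 = 1 + j7.111e-05.
Step 4 — H = 1 - j7.111e-05.
Step 5 — Magnitude: |H| = 1 (-0.0 dB); phase: φ = -0.0°.

|H| = 1 (-0.0 dB), φ = -0.0°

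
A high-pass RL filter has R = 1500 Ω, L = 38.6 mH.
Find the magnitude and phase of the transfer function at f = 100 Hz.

Step 1 — Angular frequency: ω = 2π·100 = 628.3 rad/s.
Step 2 — Transfer function: H(jω) = jωL/(R + jωL).
Step 3 — Numerator jωL = j·24.25; denominator R + jωL = 1500 + j24.25.
Step 4 — H = 0.0002614 + j0.01616.
Step 5 — Magnitude: |H| = 0.01617 (-35.8 dB); phase: φ = 89.1°.

|H| = 0.01617 (-35.8 dB), φ = 89.1°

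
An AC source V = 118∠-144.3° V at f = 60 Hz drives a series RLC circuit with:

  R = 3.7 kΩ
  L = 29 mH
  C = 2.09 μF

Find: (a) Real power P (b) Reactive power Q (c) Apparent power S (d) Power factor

Step 1 — Angular frequency: ω = 2π·f = 2π·60 = 377 rad/s.
Step 2 — Component impedances:
  R: Z = R = 3700 Ω
  L: Z = jωL = j·377·0.029 = 0 + j10.93 Ω
  C: Z = 1/(jωC) = -j/(ω·C) = 0 - j1269 Ω
Step 3 — Series combination: Z_total = R + L + C = 3700 - j1258 Ω = 3908∠-18.8° Ω.
Step 4 — Source phasor: V = 118∠-144.3° V = -95.83 - j68.86 V.
Step 5 — Current: I = V / Z = -0.01754 - j0.02458 A = 0.03019∠-125.5° A.
Step 6 — Complex power: S = V·I* = 3.373 - j1.147 VA.
Step 7 — Real power: P = Re(S) = 3.373 W.
Step 8 — Reactive power: Q = Im(S) = -1.147 VAR.
Step 9 — Apparent power: |S| = 3.563 VA.
Step 10 — Power factor: PF = P/|S| = 0.9468 (leading).

(a) P = 3.373 W  (b) Q = -1.147 VAR  (c) S = 3.563 VA  (d) PF = 0.9468 (leading)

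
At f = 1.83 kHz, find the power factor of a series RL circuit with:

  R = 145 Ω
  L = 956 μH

Step 1 — Angular frequency: ω = 2π·f = 2π·1830 = 1.15e+04 rad/s.
Step 2 — Component impedances:
  R: Z = R = 145 Ω
  L: Z = jωL = j·1.15e+04·0.000956 = 0 + j10.99 Ω
Step 3 — Series combination: Z_total = R + L = 145 + j10.99 Ω = 145.4∠4.3° Ω.
Step 4 — Power factor: PF = cos(φ) = Re(Z)/|Z| = 145/145.42 = 0.9971.
Step 5 — Type: Im(Z) = 10.99 ⇒ lagging (phase φ = 4.3°).

PF = 0.9971 (lagging, φ = 4.3°)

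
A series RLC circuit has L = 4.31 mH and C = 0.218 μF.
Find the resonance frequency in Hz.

Step 1 — Resonance condition Im(Z)=0 gives ω₀ = 1/√(LC).
Step 2 — ω₀ = 1/√(0.00431·2.18e-07) = 3.262e+04 rad/s.
Step 3 — f₀ = ω₀/(2π) = 5192 Hz.

f₀ = 5192 Hz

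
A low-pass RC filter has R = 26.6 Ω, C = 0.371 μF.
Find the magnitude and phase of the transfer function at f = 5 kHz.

Step 1 — Angular frequency: ω = 2π·5000 = 3.142e+04 rad/s.
Step 2 — Transfer function: H(jω) = 1/(1 + jωRC).
Step 3 — Denominator: 1 + jωRC = 1 + j·3.142e+04·26.6·3.71e-07 = 1 + j0.31.
Step 4 — H = 0.9123 - j0.2828.
Step 5 — Magnitude: |H| = 0.9551 (-0.4 dB); phase: φ = -17.2°.

|H| = 0.9551 (-0.4 dB), φ = -17.2°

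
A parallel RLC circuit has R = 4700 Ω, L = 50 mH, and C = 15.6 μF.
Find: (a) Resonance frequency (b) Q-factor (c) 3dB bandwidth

Step 1 — Resonance: ω₀ = 1/√(LC) = 1/√(0.05·1.56e-05) = 1132 rad/s.
Step 2 — f₀ = ω₀/(2π) = 180.2 Hz.
Step 3 — Parallel Q: Q = R/(ω₀L) = 4700/(1132·0.05) = 83.02.
Step 4 — Bandwidth: Δω = ω₀/Q = 13.64 rad/s; BW = Δω/(2π) = 2.171 Hz.

(a) f₀ = 180.2 Hz  (b) Q = 83.02  (c) BW = 2.171 Hz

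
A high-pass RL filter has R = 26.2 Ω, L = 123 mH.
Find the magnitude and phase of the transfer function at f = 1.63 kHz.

Step 1 — Angular frequency: ω = 2π·1630 = 1.024e+04 rad/s.
Step 2 — Transfer function: H(jω) = jωL/(R + jωL).
Step 3 — Numerator jωL = j·1260; denominator R + jωL = 26.2 + j1260.
Step 4 — H = 0.9996 + j0.02079.
Step 5 — Magnitude: |H| = 0.9998 (-0.0 dB); phase: φ = 1.2°.

|H| = 0.9998 (-0.0 dB), φ = 1.2°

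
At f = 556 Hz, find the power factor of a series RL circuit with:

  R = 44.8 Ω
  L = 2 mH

Step 1 — Angular frequency: ω = 2π·f = 2π·556 = 3493 rad/s.
Step 2 — Component impedances:
  R: Z = R = 44.8 Ω
  L: Z = jωL = j·3493·0.002 = 0 + j6.987 Ω
Step 3 — Series combination: Z_total = R + L = 44.8 + j6.987 Ω = 45.34∠8.9° Ω.
Step 4 — Power factor: PF = cos(φ) = Re(Z)/|Z| = 44.8/45.34 = 0.9881.
Step 5 — Type: Im(Z) = 6.987 ⇒ lagging (phase φ = 8.9°).

PF = 0.9881 (lagging, φ = 8.9°)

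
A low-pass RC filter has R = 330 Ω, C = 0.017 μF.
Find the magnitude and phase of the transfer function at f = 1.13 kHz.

Step 1 — Angular frequency: ω = 2π·1130 = 7100 rad/s.
Step 2 — Transfer function: H(jω) = 1/(1 + jωRC).
Step 3 — Denominator: 1 + jωRC = 1 + j·7100·330·1.7e-08 = 1 + j0.03983.
Step 4 — H = 0.9984 - j0.03977.
Step 5 — Magnitude: |H| = 0.9992 (-0.0 dB); phase: φ = -2.3°.

|H| = 0.9992 (-0.0 dB), φ = -2.3°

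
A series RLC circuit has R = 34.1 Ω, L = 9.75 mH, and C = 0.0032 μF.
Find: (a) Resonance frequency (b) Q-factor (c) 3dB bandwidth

Step 1 — Resonance condition Im(Z)=0 gives ω₀ = 1/√(LC).
Step 2 — ω₀ = 1/√(0.00975·3.2e-09) = 1.79e+05 rad/s.
Step 3 — f₀ = ω₀/(2π) = 2.849e+04 Hz.
Step 4 — Series Q: Q = ω₀L/R = 1.79e+05·0.00975/34.1 = 51.19.
Step 5 — 3dB bandwidth: Δω = ω₀/Q = 3497 rad/s; BW = Δω/(2π) = 556.6 Hz.

(a) f₀ = 2.849e+04 Hz  (b) Q = 51.19  (c) BW = 556.6 Hz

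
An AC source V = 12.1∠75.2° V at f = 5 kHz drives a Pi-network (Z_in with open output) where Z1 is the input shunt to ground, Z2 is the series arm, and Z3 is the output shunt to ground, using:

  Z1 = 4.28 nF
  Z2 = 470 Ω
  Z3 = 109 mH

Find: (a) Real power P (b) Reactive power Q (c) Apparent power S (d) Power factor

Step 1 — Angular frequency: ω = 2π·f = 2π·5000 = 3.142e+04 rad/s.
Step 2 — Component impedances:
  Z1: Z = 1/(jωC) = -j/(ω·C) = 0 - j7437 Ω
  Z2: Z = R = 470 Ω
  Z3: Z = jωL = j·3.142e+04·0.109 = 0 + j3424 Ω
Step 3 — With open output, the series arm Z2 and the output shunt Z3 appear in series to ground: Z2 + Z3 = 470 + j3424 Ω.
Step 4 — Parallel with input shunt Z1: Z_in = Z1 || (Z2 + Z3) = 1593 + j6160 Ω = 6363∠75.5° Ω.
Step 5 — Source phasor: V = 12.1∠75.2° V = 3.091 + j11.7 V.
Step 6 — Current: I = V / Z = 0.001902 - j1.011e-05 A = 0.001902∠-0.3° A.
Step 7 — Complex power: S = V·I* = 0.00576 + j0.02228 VA.
Step 8 — Real power: P = Re(S) = 0.00576 W.
Step 9 — Reactive power: Q = Im(S) = 0.02228 VAR.
Step 10 — Apparent power: |S| = 0.02301 VA.
Step 11 — Power factor: PF = P/|S| = 0.2503 (lagging).

(a) P = 0.00576 W  (b) Q = 0.02228 VAR  (c) S = 0.02301 VA  (d) PF = 0.2503 (lagging)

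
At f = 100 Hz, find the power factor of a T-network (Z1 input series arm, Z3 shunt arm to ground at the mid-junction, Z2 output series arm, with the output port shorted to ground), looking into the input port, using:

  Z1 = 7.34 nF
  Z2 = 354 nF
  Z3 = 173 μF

Step 1 — Angular frequency: ω = 2π·f = 2π·100 = 628.3 rad/s.
Step 2 — Component impedances:
  Z1: Z = 1/(jωC) = -j/(ω·C) = 0 - j2.168e+05 Ω
  Z2: Z = 1/(jωC) = -j/(ω·C) = 0 - j4496 Ω
  Z3: Z = 1/(jωC) = -j/(ω·C) = 0 - j9.2 Ω
Step 3 — With the output port shorted to ground, the output series arm Z2 runs from the junction to ground; the shunt arm Z3 also runs from the junction to ground. They appear in parallel: Z3 || Z2 = 0 - j9.181 Ω.
Step 4 — Series with input arm Z1: Z_in = Z1 + (Z3 || Z2) = 0 - j2.168e+05 Ω = 2.168e+05∠-90.0° Ω.
Step 5 — Power factor: PF = cos(φ) = Re(Z)/|Z| = 0/2.168e+05 = 0.
Step 6 — Type: Im(Z) = -2.168e+05 ⇒ leading (phase φ = -90.0°).

PF = 0 (leading, φ = -90.0°)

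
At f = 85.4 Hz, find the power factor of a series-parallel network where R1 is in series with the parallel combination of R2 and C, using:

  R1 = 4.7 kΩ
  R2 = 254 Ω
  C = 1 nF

Step 1 — Angular frequency: ω = 2π·f = 2π·85.4 = 536.6 rad/s.
Step 2 — Component impedances:
  R1: Z = R = 4700 Ω
  R2: Z = R = 254 Ω
  C: Z = 1/(jωC) = -j/(ω·C) = 0 - j1.864e+06 Ω
Step 3 — Parallel branch: R2 || C = 1/(1/R2 + 1/C) = 254 - j0.03462 Ω.
Step 4 — Series with R1: Z_total = R1 + (R2 || C) = 4954 - j0.03462 Ω = 4954∠-0.0° Ω.
Step 5 — Power factor: PF = cos(φ) = Re(Z)/|Z| = 4954/4954 = 1.
Step 6 — Type: Im(Z) = -0.03462 ⇒ leading (phase φ = -0.0°).

PF = 1 (leading, φ = -0.0°)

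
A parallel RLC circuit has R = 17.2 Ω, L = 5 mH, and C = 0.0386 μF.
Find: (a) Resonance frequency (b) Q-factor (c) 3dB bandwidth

Step 1 — Resonance: ω₀ = 1/√(LC) = 1/√(0.005·3.86e-08) = 7.198e+04 rad/s.
Step 2 — f₀ = ω₀/(2π) = 1.146e+04 Hz.
Step 3 — Parallel Q: Q = R/(ω₀L) = 17.2/(7.198e+04·0.005) = 0.04779.
Step 4 — Bandwidth: Δω = ω₀/Q = 1.506e+06 rad/s; BW = Δω/(2π) = 2.397e+05 Hz.

(a) f₀ = 1.146e+04 Hz  (b) Q = 0.04779  (c) BW = 2.397e+05 Hz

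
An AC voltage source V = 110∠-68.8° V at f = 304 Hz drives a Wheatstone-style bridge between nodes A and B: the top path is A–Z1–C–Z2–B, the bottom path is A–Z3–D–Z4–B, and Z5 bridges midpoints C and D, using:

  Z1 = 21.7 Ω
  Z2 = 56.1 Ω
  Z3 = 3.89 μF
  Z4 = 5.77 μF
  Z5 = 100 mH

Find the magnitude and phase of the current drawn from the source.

Step 1 — Angular frequency: ω = 2π·f = 2π·304 = 1910 rad/s.
Step 2 — Component impedances:
  Z1: Z = R = 21.7 Ω
  Z2: Z = R = 56.1 Ω
  Z3: Z = 1/(jωC) = -j/(ω·C) = 0 - j134.6 Ω
  Z4: Z = 1/(jωC) = -j/(ω·C) = 0 - j90.73 Ω
  Z5: Z = jωL = j·1910·0.1 = 0 + j191 Ω
Step 3 — Bridge requires nodal analysis (the Z5 bridge couples midpoints C and D, so the two paths cannot be reduced to a simple series/parallel combination). Setting node B to ground and injecting 1 A at node A, the 3-node admittance system at A, C, D solves to V_A = Z_AB = 71.43 - j20.47 Ω = 74.31∠-16.0° Ω.
Step 4 — Source phasor: V = 110∠-68.8° V = 39.78 - j102.6 V.
Step 5 — Ohm's law: I = V / Z_total = (39.78 - j102.6) / (71.43 - j20.47) = 0.8948 - j1.179 A.
Step 6 — Convert to polar: |I| = 1.48 A, ∠I = -52.8°.

I = 1.48∠-52.8° A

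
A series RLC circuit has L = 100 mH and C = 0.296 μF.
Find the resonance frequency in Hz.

Step 1 — Resonance condition Im(Z)=0 gives ω₀ = 1/√(LC).
Step 2 — ω₀ = 1/√(0.1·2.96e-07) = 5812 rad/s.
Step 3 — f₀ = ω₀/(2π) = 925.1 Hz.

f₀ = 925.1 Hz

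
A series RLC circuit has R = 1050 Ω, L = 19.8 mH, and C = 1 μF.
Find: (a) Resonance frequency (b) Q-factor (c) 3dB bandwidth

Step 1 — Resonance: ω₀ = 1/√(LC) = 1/√(0.0198·1e-06) = 7107 rad/s.
Step 2 — f₀ = ω₀/(2π) = 1131 Hz.
Step 3 — Series Q: Q = ω₀L/R = 7107·0.0198/1050 = 0.134.
Step 4 — Bandwidth: Δω = ω₀/Q = 5.303e+04 rad/s; BW = Δω/(2π) = 8440 Hz.

(a) f₀ = 1131 Hz  (b) Q = 0.134  (c) BW = 8440 Hz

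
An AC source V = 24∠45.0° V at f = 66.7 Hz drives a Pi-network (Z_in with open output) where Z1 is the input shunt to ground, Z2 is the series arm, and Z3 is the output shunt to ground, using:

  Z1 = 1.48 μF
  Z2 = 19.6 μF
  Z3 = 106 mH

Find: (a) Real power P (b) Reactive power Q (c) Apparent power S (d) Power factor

Step 1 — Angular frequency: ω = 2π·f = 2π·66.7 = 419.1 rad/s.
Step 2 — Component impedances:
  Z1: Z = 1/(jωC) = -j/(ω·C) = 0 - j1612 Ω
  Z2: Z = 1/(jωC) = -j/(ω·C) = 0 - j121.7 Ω
  Z3: Z = jωL = j·419.1·0.106 = 0 + j44.42 Ω
Step 3 — With open output, the series arm Z2 and the output shunt Z3 appear in series to ground: Z2 + Z3 = 0 - j77.32 Ω.
Step 4 — Parallel with input shunt Z1: Z_in = Z1 || (Z2 + Z3) = 0 - j73.78 Ω = 73.78∠-90.0° Ω.
Step 5 — Source phasor: V = 24∠45.0° V = 16.97 + j16.97 V.
Step 6 — Current: I = V / Z = -0.23 + j0.23 A = 0.3253∠135.0° A.
Step 7 — Complex power: S = V·I* = 0 - j7.807 VA.
Step 8 — Real power: P = Re(S) = 0 W.
Step 9 — Reactive power: Q = Im(S) = -7.807 VAR.
Step 10 — Apparent power: |S| = 7.807 VA.
Step 11 — Power factor: PF = P/|S| = 0 (leading).

(a) P = 0 W  (b) Q = -7.807 VAR  (c) S = 7.807 VA  (d) PF = 0 (leading)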